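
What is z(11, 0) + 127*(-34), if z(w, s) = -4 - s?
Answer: -4322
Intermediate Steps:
z(11, 0) + 127*(-34) = (-4 - 1*0) + 127*(-34) = (-4 + 0) - 4318 = -4 - 4318 = -4322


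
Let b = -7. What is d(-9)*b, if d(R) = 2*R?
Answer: 126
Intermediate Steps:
d(-9)*b = (2*(-9))*(-7) = -18*(-7) = 126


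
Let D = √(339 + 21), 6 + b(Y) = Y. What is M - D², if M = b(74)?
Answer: -292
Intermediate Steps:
b(Y) = -6 + Y
M = 68 (M = -6 + 74 = 68)
D = 6*√10 (D = √360 = 6*√10 ≈ 18.974)
M - D² = 68 - (6*√10)² = 68 - 1*360 = 68 - 360 = -292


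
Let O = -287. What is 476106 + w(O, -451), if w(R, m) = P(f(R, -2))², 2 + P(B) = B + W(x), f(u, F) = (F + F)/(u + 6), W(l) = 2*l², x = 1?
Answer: 37593805882/78961 ≈ 4.7611e+5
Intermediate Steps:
f(u, F) = 2*F/(6 + u) (f(u, F) = (2*F)/(6 + u) = 2*F/(6 + u))
P(B) = B (P(B) = -2 + (B + 2*1²) = -2 + (B + 2*1) = -2 + (B + 2) = -2 + (2 + B) = B)
w(R, m) = 16/(6 + R)² (w(R, m) = (2*(-2)/(6 + R))² = (-4/(6 + R))² = 16/(6 + R)²)
476106 + w(O, -451) = 476106 + 16/(6 - 287)² = 476106 + 16/(-281)² = 476106 + 16*(1/78961) = 476106 + 16/78961 = 37593805882/78961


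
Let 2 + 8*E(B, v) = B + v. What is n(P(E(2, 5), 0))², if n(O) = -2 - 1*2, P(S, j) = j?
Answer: 16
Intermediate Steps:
E(B, v) = -¼ + B/8 + v/8 (E(B, v) = -¼ + (B + v)/8 = -¼ + (B/8 + v/8) = -¼ + B/8 + v/8)
n(O) = -4 (n(O) = -2 - 2 = -4)
n(P(E(2, 5), 0))² = (-4)² = 16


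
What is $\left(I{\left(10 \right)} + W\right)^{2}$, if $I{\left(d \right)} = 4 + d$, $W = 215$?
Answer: $52441$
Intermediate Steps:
$\left(I{\left(10 \right)} + W\right)^{2} = \left(\left(4 + 10\right) + 215\right)^{2} = \left(14 + 215\right)^{2} = 229^{2} = 52441$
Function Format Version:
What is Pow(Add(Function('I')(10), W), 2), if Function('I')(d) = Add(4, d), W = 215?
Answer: 52441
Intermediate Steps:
Pow(Add(Function('I')(10), W), 2) = Pow(Add(Add(4, 10), 215), 2) = Pow(Add(14, 215), 2) = Pow(229, 2) = 52441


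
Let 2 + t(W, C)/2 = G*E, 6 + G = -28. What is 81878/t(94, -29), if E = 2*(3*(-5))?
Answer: 40939/1018 ≈ 40.215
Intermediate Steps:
E = -30 (E = 2*(-15) = -30)
G = -34 (G = -6 - 28 = -34)
t(W, C) = 2036 (t(W, C) = -4 + 2*(-34*(-30)) = -4 + 2*1020 = -4 + 2040 = 2036)
81878/t(94, -29) = 81878/2036 = 81878*(1/2036) = 40939/1018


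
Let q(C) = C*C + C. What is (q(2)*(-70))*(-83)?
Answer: 34860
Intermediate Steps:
q(C) = C + C² (q(C) = C² + C = C + C²)
(q(2)*(-70))*(-83) = ((2*(1 + 2))*(-70))*(-83) = ((2*3)*(-70))*(-83) = (6*(-70))*(-83) = -420*(-83) = 34860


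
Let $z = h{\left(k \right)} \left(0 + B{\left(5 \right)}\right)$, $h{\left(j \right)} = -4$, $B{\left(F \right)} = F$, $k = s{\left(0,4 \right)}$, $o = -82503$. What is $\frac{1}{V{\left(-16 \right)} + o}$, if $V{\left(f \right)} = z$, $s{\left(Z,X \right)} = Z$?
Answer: $- \frac{1}{82523} \approx -1.2118 \cdot 10^{-5}$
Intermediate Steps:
$k = 0$
$z = -20$ ($z = - 4 \left(0 + 5\right) = \left(-4\right) 5 = -20$)
$V{\left(f \right)} = -20$
$\frac{1}{V{\left(-16 \right)} + o} = \frac{1}{-20 - 82503} = \frac{1}{-82523} = - \frac{1}{82523}$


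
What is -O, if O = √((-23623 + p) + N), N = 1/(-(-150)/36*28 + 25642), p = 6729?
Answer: -I*√25220968815379/38638 ≈ -129.98*I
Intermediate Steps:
N = 3/77276 (N = 1/(-(-150)/36*28 + 25642) = 1/(-10*(-5/12)*28 + 25642) = 1/((25/6)*28 + 25642) = 1/(350/3 + 25642) = 1/(77276/3) = 3/77276 ≈ 3.8822e-5)
O = I*√25220968815379/38638 (O = √((-23623 + 6729) + 3/77276) = √(-16894 + 3/77276) = √(-1305500741/77276) = I*√25220968815379/38638 ≈ 129.98*I)
-O = -I*√25220968815379/38638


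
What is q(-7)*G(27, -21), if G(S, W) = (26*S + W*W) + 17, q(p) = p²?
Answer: 56840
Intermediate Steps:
G(S, W) = 17 + W² + 26*S (G(S, W) = (26*S + W²) + 17 = (W² + 26*S) + 17 = 17 + W² + 26*S)
q(-7)*G(27, -21) = (-7)²*(17 + (-21)² + 26*27) = 49*(17 + 441 + 702) = 49*1160 = 56840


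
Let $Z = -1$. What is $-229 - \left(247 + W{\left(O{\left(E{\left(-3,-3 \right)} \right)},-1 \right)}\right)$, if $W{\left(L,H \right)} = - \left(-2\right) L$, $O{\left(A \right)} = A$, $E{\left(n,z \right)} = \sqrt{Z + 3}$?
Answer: $-476 - 2 \sqrt{2} \approx -478.83$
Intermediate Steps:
$E{\left(n,z \right)} = \sqrt{2}$ ($E{\left(n,z \right)} = \sqrt{-1 + 3} = \sqrt{2}$)
$W{\left(L,H \right)} = 2 L$
$-229 - \left(247 + W{\left(O{\left(E{\left(-3,-3 \right)} \right)},-1 \right)}\right) = -229 - \left(247 + 2 \sqrt{2}\right) = -476 - 2 \sqrt{2}$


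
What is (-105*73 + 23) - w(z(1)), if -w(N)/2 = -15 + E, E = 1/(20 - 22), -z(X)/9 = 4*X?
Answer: -7673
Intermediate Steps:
z(X) = -36*X
E = -½ (E = 1/(-2) = -½ ≈ -0.50000)
w(N) = 31 (w(N) = -2*(-15 - ½) = -2*(-31/2) = 31)
(-105*73 + 23) - w(z(1)) = (-105*73 + 23) - 1*31 = (-7665 + 23) - 31 = -7642 - 31 = -7673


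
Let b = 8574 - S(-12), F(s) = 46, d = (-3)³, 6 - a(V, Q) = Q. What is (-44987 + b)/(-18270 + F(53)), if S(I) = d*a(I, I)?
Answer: 35927/18224 ≈ 1.9714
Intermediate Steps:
a(V, Q) = 6 - Q
d = -27
S(I) = -162 + 27*I (S(I) = -27*(6 - I) = -162 + 27*I)
b = 9060 (b = 8574 - (-162 + 27*(-12)) = 8574 - (-162 - 324) = 8574 - 1*(-486) = 8574 + 486 = 9060)
(-44987 + b)/(-18270 + F(53)) = (-44987 + 9060)/(-18270 + 46) = -35927/(-18224) = -35927*(-1/18224) = 35927/18224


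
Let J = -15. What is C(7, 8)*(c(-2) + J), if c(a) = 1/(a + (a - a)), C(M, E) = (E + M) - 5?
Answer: -155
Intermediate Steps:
C(M, E) = -5 + E + M
c(a) = 1/a (c(a) = 1/(a + 0) = 1/a)
C(7, 8)*(c(-2) + J) = (-5 + 8 + 7)*(1/(-2) - 15) = 10*(-½ - 15) = 10*(-31/2) = -155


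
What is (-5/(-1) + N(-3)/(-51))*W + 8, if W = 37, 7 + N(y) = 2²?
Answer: 3318/17 ≈ 195.18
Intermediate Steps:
N(y) = -3 (N(y) = -7 + 2² = -7 + 4 = -3)
(-5/(-1) + N(-3)/(-51))*W + 8 = (-5/(-1) - 3/(-51))*37 + 8 = (-5*(-1) - 3*(-1/51))*37 + 8 = (5 + 1/17)*37 + 8 = (86/17)*37 + 8 = 3182/17 + 8 = 3318/17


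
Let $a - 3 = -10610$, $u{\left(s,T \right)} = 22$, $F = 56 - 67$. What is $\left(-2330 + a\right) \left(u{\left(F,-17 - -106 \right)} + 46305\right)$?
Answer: $-599332399$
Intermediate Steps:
$F = -11$
$a = -10607$ ($a = 3 - 10610 = -10607$)
$\left(-2330 + a\right) \left(u{\left(F,-17 - -106 \right)} + 46305\right) = \left(-2330 - 10607\right) \left(22 + 46305\right) = \left(-12937\right) 46327 = -599332399$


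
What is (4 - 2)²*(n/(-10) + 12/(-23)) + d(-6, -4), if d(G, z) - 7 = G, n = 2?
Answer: -217/115 ≈ -1.8870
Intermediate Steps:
d(G, z) = 7 + G
(4 - 2)²*(n/(-10) + 12/(-23)) + d(-6, -4) = (4 - 2)²*(2/(-10) + 12/(-23)) + (7 - 6) = 2²*(2*(-⅒) + 12*(-1/23)) + 1 = 4*(-⅕ - 12/23) + 1 = 4*(-83/115) + 1 = -332/115 + 1 = -217/115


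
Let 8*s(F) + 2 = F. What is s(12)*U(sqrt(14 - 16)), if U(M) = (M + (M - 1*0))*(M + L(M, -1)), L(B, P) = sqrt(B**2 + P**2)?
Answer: -5 - 5*sqrt(2)/2 ≈ -8.5355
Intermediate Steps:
s(F) = -1/4 + F/8
U(M) = 2*M*(M + sqrt(1 + M**2)) (U(M) = (M + (M - 1*0))*(M + sqrt(M**2 + (-1)**2)) = (M + (M + 0))*(M + sqrt(M**2 + 1)) = (M + M)*(M + sqrt(1 + M**2)) = (2*M)*(M + sqrt(1 + M**2)) = 2*M*(M + sqrt(1 + M**2)))
s(12)*U(sqrt(14 - 16)) = (-1/4 + (1/8)*12)*(2*sqrt(14 - 16)*(sqrt(14 - 16) + sqrt(1 + (sqrt(14 - 16))**2))) = (-1/4 + 3/2)*(2*sqrt(-2)*(sqrt(-2) + sqrt(1 + (sqrt(-2))**2))) = 5*(2*(I*sqrt(2))*(I*sqrt(2) + sqrt(1 + (I*sqrt(2))**2)))/4 = 5*(2*(I*sqrt(2))*(I*sqrt(2) + sqrt(1 - 2)))/4 = 5*(2*(I*sqrt(2))*(I*sqrt(2) + sqrt(-1)))/4 = 5*(2*(I*sqrt(2))*(I*sqrt(2) + I))/4 = 5*(2*(I*sqrt(2))*(I + I*sqrt(2)))/4 = 5*(2*I*sqrt(2)*(I + I*sqrt(2)))/4 = 5*I*sqrt(2)*(I + I*sqrt(2))/2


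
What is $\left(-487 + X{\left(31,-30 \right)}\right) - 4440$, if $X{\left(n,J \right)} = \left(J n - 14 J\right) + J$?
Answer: $-5467$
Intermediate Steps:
$X{\left(n,J \right)} = - 13 J + J n$ ($X{\left(n,J \right)} = \left(- 14 J + J n\right) + J = - 13 J + J n$)
$\left(-487 + X{\left(31,-30 \right)}\right) - 4440 = \left(-487 - 30 \left(-13 + 31\right)\right) - 4440 = \left(-487 - 540\right) - 4440 = -1027 - 4440 = -5467$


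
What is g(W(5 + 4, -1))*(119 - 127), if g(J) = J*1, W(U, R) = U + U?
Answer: -144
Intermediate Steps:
W(U, R) = 2*U
g(J) = J
g(W(5 + 4, -1))*(119 - 127) = (2*(5 + 4))*(119 - 127) = (2*9)*(-8) = 18*(-8) = -144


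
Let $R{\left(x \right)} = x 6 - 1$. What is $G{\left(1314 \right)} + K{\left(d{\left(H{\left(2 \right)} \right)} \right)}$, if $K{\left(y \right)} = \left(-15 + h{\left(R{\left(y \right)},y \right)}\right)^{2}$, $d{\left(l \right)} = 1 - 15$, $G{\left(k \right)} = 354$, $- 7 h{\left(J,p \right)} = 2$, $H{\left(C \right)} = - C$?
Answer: $\frac{28795}{49} \approx 587.65$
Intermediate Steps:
$R{\left(x \right)} = -1 + 6 x$ ($R{\left(x \right)} = 6 x - 1 = -1 + 6 x$)
$h{\left(J,p \right)} = - \frac{2}{7}$ ($h{\left(J,p \right)} = \left(- \frac{1}{7}\right) 2 = - \frac{2}{7}$)
$d{\left(l \right)} = -14$
$K{\left(y \right)} = \frac{11449}{49}$ ($K{\left(y \right)} = \left(-15 - \frac{2}{7}\right)^{2} = \left(- \frac{107}{7}\right)^{2} = \frac{11449}{49}$)
$G{\left(1314 \right)} + K{\left(d{\left(H{\left(2 \right)} \right)} \right)} = 354 + \frac{11449}{49} = \frac{28795}{49}$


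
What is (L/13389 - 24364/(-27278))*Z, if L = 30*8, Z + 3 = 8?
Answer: 277296930/60870857 ≈ 4.5555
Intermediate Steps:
Z = 5 (Z = -3 + 8 = 5)
L = 240
(L/13389 - 24364/(-27278))*Z = (240/13389 - 24364/(-27278))*5 = (240*(1/13389) - 24364*(-1/27278))*5 = (80/4463 + 12182/13639)*5 = (55459386/60870857)*5 = 277296930/60870857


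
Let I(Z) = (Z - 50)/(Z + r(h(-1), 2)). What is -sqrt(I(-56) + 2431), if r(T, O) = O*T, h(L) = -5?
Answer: -2*sqrt(662277)/33 ≈ -49.321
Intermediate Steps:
I(Z) = (-50 + Z)/(-10 + Z) (I(Z) = (Z - 50)/(Z + 2*(-5)) = (-50 + Z)/(Z - 10) = (-50 + Z)/(-10 + Z))
-sqrt(I(-56) + 2431) = -sqrt((-50 - 56)/(-10 - 56) + 2431) = -sqrt(-106/(-66) + 2431) = -sqrt(-1/66*(-106) + 2431) = -sqrt(53/33 + 2431) = -sqrt(80276/33) = -2*sqrt(662277)/33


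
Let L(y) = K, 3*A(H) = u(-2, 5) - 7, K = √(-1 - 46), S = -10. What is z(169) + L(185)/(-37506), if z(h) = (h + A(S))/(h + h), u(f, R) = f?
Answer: 83/169 - I*√47/37506 ≈ 0.49112 - 0.00018279*I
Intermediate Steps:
K = I*√47 (K = √(-47) = I*√47 ≈ 6.8557*I)
A(H) = -3 (A(H) = (-2 - 7)/3 = (⅓)*(-9) = -3)
L(y) = I*√47
z(h) = (-3 + h)/(2*h) (z(h) = (h - 3)/(h + h) = (-3 + h)/((2*h)) = (-3 + h)*(1/(2*h)) = (-3 + h)/(2*h))
z(169) + L(185)/(-37506) = (½)*(-3 + 169)/169 + (I*√47)/(-37506) = (½)*(1/169)*166 + (I*√47)*(-1/37506) = 83/169 - I*√47/37506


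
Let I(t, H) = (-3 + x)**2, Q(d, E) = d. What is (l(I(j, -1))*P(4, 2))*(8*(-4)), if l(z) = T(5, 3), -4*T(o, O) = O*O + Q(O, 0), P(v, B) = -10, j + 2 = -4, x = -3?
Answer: -960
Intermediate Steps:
j = -6 (j = -2 - 4 = -6)
I(t, H) = 36 (I(t, H) = (-3 - 3)**2 = (-6)**2 = 36)
T(o, O) = -O/4 - O**2/4 (T(o, O) = -(O*O + O)/4 = -(O**2 + O)/4 = -(O + O**2)/4 = -O/4 - O**2/4)
l(z) = -3 (l(z) = (1/4)*3*(-1 - 1*3) = (1/4)*3*(-1 - 3) = (1/4)*3*(-4) = -3)
(l(I(j, -1))*P(4, 2))*(8*(-4)) = (-3*(-10))*(8*(-4)) = 30*(-32) = -960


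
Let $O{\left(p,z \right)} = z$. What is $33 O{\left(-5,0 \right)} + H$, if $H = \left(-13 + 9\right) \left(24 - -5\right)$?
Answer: $-116$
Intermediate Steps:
$H = -116$ ($H = - 4 \left(24 + \left(-3 + 8\right)\right) = - 4 \left(24 + 5\right) = \left(-4\right) 29 = -116$)
$33 O{\left(-5,0 \right)} + H = 33 \cdot 0 - 116 = 0 - 116 = -116$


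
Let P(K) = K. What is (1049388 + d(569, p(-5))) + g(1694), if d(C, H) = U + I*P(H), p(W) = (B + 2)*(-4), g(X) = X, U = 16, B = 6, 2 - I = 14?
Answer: 1051482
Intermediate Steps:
I = -12 (I = 2 - 1*14 = 2 - 14 = -12)
p(W) = -32 (p(W) = (6 + 2)*(-4) = 8*(-4) = -32)
d(C, H) = 16 - 12*H
(1049388 + d(569, p(-5))) + g(1694) = (1049388 + (16 - 12*(-32))) + 1694 = (1049388 + (16 + 384)) + 1694 = (1049388 + 400) + 1694 = 1049788 + 1694 = 1051482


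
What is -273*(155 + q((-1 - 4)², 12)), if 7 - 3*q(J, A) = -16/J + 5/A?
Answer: -12891697/300 ≈ -42972.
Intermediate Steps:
q(J, A) = 7/3 - 5/(3*A) + 16/(3*J) (q(J, A) = 7/3 - (-16/J + 5/A)/3 = 7/3 + (-5/(3*A) + 16/(3*J)) = 7/3 - 5/(3*A) + 16/(3*J))
-273*(155 + q((-1 - 4)², 12)) = -273*(155 + (7/3 - 5/3/12 + 16/(3*((-1 - 4)²)))) = -273*(155 + (7/3 - 5/3*1/12 + 16/(3*((-5)²)))) = -273*(155 + (7/3 - 5/36 + (16/3)/25)) = -273*(155 + (7/3 - 5/36 + (16/3)*(1/25))) = -273*(155 + (7/3 - 5/36 + 16/75)) = -273*(155 + 2167/900) = -273*141667/900 = -12891697/300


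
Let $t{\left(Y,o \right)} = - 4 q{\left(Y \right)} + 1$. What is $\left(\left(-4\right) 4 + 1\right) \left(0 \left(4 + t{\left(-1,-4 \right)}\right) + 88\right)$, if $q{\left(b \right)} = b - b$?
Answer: $-1320$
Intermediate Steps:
$q{\left(b \right)} = 0$
$t{\left(Y,o \right)} = 1$ ($t{\left(Y,o \right)} = \left(-4\right) 0 + 1 = 0 + 1 = 1$)
$\left(\left(-4\right) 4 + 1\right) \left(0 \left(4 + t{\left(-1,-4 \right)}\right) + 88\right) = \left(\left(-4\right) 4 + 1\right) \left(0 \left(4 + 1\right) + 88\right) = \left(-16 + 1\right) \left(0 \cdot 5 + 88\right) = - 15 \left(0 + 88\right) = \left(-15\right) 88 = -1320$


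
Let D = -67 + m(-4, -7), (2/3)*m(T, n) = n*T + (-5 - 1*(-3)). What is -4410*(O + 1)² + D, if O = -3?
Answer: -17668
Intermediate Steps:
m(T, n) = -3 + 3*T*n/2 (m(T, n) = 3*(n*T + (-5 - 1*(-3)))/2 = 3*(T*n + (-5 + 3))/2 = 3*(T*n - 2)/2 = 3*(-2 + T*n)/2 = -3 + 3*T*n/2)
D = -28 (D = -67 + (-3 + (3/2)*(-4)*(-7)) = -67 + (-3 + 42) = -67 + 39 = -28)
-4410*(O + 1)² + D = -4410*(-3 + 1)² - 28 = -4410*(-2)² - 28 = -4410*4 - 28 = -147*120 - 28 = -17640 - 28 = -17668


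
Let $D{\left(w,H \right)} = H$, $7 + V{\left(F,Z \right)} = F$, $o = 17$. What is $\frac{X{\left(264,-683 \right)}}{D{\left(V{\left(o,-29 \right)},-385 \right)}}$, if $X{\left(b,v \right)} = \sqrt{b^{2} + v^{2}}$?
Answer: $- \frac{\sqrt{536185}}{385} \approx -1.9019$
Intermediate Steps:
$V{\left(F,Z \right)} = -7 + F$
$\frac{X{\left(264,-683 \right)}}{D{\left(V{\left(o,-29 \right)},-385 \right)}} = \frac{\sqrt{264^{2} + \left(-683\right)^{2}}}{-385} = \sqrt{69696 + 466489} \left(- \frac{1}{385}\right) = \sqrt{536185} \left(- \frac{1}{385}\right) = - \frac{\sqrt{536185}}{385}$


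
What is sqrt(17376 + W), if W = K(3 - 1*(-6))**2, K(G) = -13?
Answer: 11*sqrt(145) ≈ 132.46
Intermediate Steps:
W = 169 (W = (-13)**2 = 169)
sqrt(17376 + W) = sqrt(17376 + 169) = sqrt(17545) = 11*sqrt(145)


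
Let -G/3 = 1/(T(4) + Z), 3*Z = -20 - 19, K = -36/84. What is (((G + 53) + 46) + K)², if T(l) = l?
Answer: 4313929/441 ≈ 9782.2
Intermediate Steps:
K = -3/7 (K = -36*1/84 = -3/7 ≈ -0.42857)
Z = -13 (Z = (-20 - 19)/3 = (⅓)*(-39) = -13)
G = ⅓ (G = -3/(4 - 13) = -3/(-9) = -3*(-⅑) = ⅓ ≈ 0.33333)
(((G + 53) + 46) + K)² = (((⅓ + 53) + 46) - 3/7)² = ((160/3 + 46) - 3/7)² = (298/3 - 3/7)² = (2077/21)² = 4313929/441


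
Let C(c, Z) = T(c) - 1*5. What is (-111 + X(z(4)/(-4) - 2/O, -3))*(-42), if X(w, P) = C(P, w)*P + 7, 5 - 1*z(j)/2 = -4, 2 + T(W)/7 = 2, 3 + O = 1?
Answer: 3738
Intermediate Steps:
O = -2 (O = -3 + 1 = -2)
T(W) = 0 (T(W) = -14 + 7*2 = -14 + 14 = 0)
z(j) = 18 (z(j) = 10 - 2*(-4) = 10 + 8 = 18)
C(c, Z) = -5 (C(c, Z) = 0 - 1*5 = 0 - 5 = -5)
X(w, P) = 7 - 5*P (X(w, P) = -5*P + 7 = 7 - 5*P)
(-111 + X(z(4)/(-4) - 2/O, -3))*(-42) = (-111 + (7 - 5*(-3)))*(-42) = (-111 + (7 + 15))*(-42) = (-111 + 22)*(-42) = -89*(-42) = 3738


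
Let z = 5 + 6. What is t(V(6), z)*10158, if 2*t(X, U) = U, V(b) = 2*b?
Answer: 55869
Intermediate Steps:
z = 11
t(X, U) = U/2
t(V(6), z)*10158 = ((½)*11)*10158 = (11/2)*10158 = 55869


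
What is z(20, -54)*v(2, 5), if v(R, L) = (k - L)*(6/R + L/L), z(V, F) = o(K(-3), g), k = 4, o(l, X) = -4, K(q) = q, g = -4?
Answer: 16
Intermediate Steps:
z(V, F) = -4
v(R, L) = (1 + 6/R)*(4 - L) (v(R, L) = (4 - L)*(6/R + L/L) = (4 - L)*(6/R + 1) = (4 - L)*(1 + 6/R) = (1 + 6/R)*(4 - L))
z(20, -54)*v(2, 5) = -4*(24 - 6*5 - 1*2*(-4 + 5))/2 = -2*(24 - 30 - 1*2*1) = -2*(24 - 30 - 2) = -2*(-8) = -4*(-4) = 16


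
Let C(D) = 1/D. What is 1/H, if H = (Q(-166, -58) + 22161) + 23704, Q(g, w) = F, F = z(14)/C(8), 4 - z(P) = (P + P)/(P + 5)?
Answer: 19/871819 ≈ 2.1794e-5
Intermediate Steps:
C(D) = 1/D
z(P) = 4 - 2*P/(5 + P) (z(P) = 4 - (P + P)/(P + 5) = 4 - 2*P/(5 + P))
F = 384/19 (F = (2*(10 + 14)/(5 + 14))/(1/8) = (2*24/19)/(⅛) = (2*(1/19)*24)*8 = (48/19)*8 = 384/19 ≈ 20.211)
Q(g, w) = 384/19
H = 871819/19 (H = (384/19 + 22161) + 23704 = 421443/19 + 23704 = 871819/19 ≈ 45885.)
1/H = 1/(871819/19) = 19/871819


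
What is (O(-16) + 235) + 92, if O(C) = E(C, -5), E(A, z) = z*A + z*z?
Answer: 432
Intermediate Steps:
E(A, z) = z² + A*z (E(A, z) = A*z + z² = z² + A*z)
O(C) = 25 - 5*C (O(C) = -5*(C - 5) = -5*(-5 + C) = 25 - 5*C)
(O(-16) + 235) + 92 = ((25 - 5*(-16)) + 235) + 92 = ((25 + 80) + 235) + 92 = (105 + 235) + 92 = 340 + 92 = 432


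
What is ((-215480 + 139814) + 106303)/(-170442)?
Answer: -30637/170442 ≈ -0.17975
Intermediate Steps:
((-215480 + 139814) + 106303)/(-170442) = (-75666 + 106303)*(-1/170442) = 30637*(-1/170442) = -30637/170442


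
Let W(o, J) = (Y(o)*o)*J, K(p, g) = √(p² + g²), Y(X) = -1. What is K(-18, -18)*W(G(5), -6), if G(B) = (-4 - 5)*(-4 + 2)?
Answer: 1944*√2 ≈ 2749.2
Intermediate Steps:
G(B) = 18 (G(B) = -9*(-2) = 18)
K(p, g) = √(g² + p²)
W(o, J) = -J*o (W(o, J) = (-o)*J = -J*o)
K(-18, -18)*W(G(5), -6) = √((-18)² + (-18)²)*(-1*(-6)*18) = √(324 + 324)*108 = √648*108 = (18*√2)*108 = 1944*√2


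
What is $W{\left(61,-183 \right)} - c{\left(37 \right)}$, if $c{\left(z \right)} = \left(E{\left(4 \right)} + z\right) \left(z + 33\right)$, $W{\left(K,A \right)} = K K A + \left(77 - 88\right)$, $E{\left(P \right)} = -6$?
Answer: $-683124$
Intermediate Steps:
$W{\left(K,A \right)} = -11 + A K^{2}$ ($W{\left(K,A \right)} = K^{2} A - 11 = A K^{2} - 11 = -11 + A K^{2}$)
$c{\left(z \right)} = \left(-6 + z\right) \left(33 + z\right)$ ($c{\left(z \right)} = \left(-6 + z\right) \left(z + 33\right) = \left(-6 + z\right) \left(33 + z\right)$)
$W{\left(61,-183 \right)} - c{\left(37 \right)} = \left(-11 - 183 \cdot 61^{2}\right) - \left(-198 + 37^{2} + 27 \cdot 37\right) = \left(-11 - 680943\right) - \left(-198 + 1369 + 999\right) = \left(-11 - 680943\right) - 2170 = -680954 - 2170 = -683124$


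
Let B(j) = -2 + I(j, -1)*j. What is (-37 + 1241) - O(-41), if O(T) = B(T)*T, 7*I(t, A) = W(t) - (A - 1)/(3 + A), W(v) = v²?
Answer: -2819588/7 ≈ -4.0280e+5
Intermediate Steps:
I(t, A) = t²/7 - (-1 + A)/(7*(3 + A)) (I(t, A) = (t² - (A - 1)/(3 + A))/7 = (t² - (-1 + A)/(3 + A))/7 = t²/7 - (-1 + A)/(7*(3 + A)))
B(j) = -2 + j*(⅐ + j²/7) (B(j) = -2 + ((1 - 1*(-1) + 3*j² - j²)/(7*(3 - 1)))*j = -2 + ((⅐)*(1 + 1 + 3*j² - j²)/2)*j = -2 + ((⅐)*(½)*(2 + 2*j²))*j = -2 + (⅐ + j²/7)*j = -2 + j*(⅐ + j²/7))
O(T) = T*(-2 + T/7 + T³/7) (O(T) = (-2 + T/7 + T³/7)*T = T*(-2 + T/7 + T³/7))
(-37 + 1241) - O(-41) = (-37 + 1241) - (-41)*(-14 - 41 + (-41)³)/7 = 1204 - (-41)*(-14 - 41 - 68921)/7 = 1204 - (-41)*(-68976)/7 = 1204 - 1*2828016/7 = 1204 - 2828016/7 = -2819588/7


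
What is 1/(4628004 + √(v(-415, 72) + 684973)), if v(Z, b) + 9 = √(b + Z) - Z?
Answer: 1/(4628004 + √(685379 + 7*I*√7)) ≈ 2.1604e-7 - 0.e-16*I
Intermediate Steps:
v(Z, b) = -9 + √(Z + b) - Z (v(Z, b) = -9 + (√(b + Z) - Z) = -9 + (√(Z + b) - Z) = -9 + √(Z + b) - Z)
1/(4628004 + √(v(-415, 72) + 684973)) = 1/(4628004 + √((-9 + √(-415 + 72) - 1*(-415)) + 684973)) = 1/(4628004 + √((-9 + √(-343) + 415) + 684973)) = 1/(4628004 + √((-9 + 7*I*√7 + 415) + 684973)) = 1/(4628004 + √((406 + 7*I*√7) + 684973)) = 1/(4628004 + √(685379 + 7*I*√7))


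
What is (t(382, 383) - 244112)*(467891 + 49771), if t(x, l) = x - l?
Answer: -126368023806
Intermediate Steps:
(t(382, 383) - 244112)*(467891 + 49771) = ((382 - 1*383) - 244112)*(467891 + 49771) = ((382 - 383) - 244112)*517662 = (-1 - 244112)*517662 = -244113*517662 = -126368023806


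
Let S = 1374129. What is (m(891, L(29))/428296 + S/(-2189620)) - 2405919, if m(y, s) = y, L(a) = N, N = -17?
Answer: -51279196075264401/21313761080 ≈ -2.4059e+6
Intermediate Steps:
L(a) = -17
(m(891, L(29))/428296 + S/(-2189620)) - 2405919 = (891/428296 + 1374129/(-2189620)) - 2405919 = (891*(1/428296) + 1374129*(-1/2189620)) - 2405919 = (81/38936 - 1374129/2189620) - 2405919 = -13331431881/21313761080 - 2405919 = -51279196075264401/21313761080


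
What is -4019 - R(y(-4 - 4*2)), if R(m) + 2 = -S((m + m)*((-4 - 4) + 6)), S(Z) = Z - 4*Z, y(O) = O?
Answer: -4161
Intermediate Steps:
S(Z) = -3*Z
R(m) = -2 - 12*m (R(m) = -2 - (-3)*(m + m)*((-4 - 4) + 6) = -2 - (-3)*(2*m)*(-8 + 6) = -2 - (-3)*(2*m)*(-2) = -2 - (-3)*(-4*m) = -2 - 12*m)
-4019 - R(y(-4 - 4*2)) = -4019 - (-2 - 12*(-4 - 4*2)) = -4019 - (-2 - 12*(-4 - 8)) = -4019 - (-2 - 12*(-12)) = -4019 - (-2 + 144) = -4019 - 1*142 = -4019 - 142 = -4161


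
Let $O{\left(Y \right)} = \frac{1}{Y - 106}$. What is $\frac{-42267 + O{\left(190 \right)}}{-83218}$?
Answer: $\frac{3550427}{6990312} \approx 0.50791$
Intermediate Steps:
$O{\left(Y \right)} = \frac{1}{-106 + Y}$
$\frac{-42267 + O{\left(190 \right)}}{-83218} = \frac{-42267 + \frac{1}{-106 + 190}}{-83218} = \left(-42267 + \frac{1}{84}\right) \left(- \frac{1}{83218}\right) = \left(- \frac{3550427}{84}\right) \left(- \frac{1}{83218}\right) = \frac{3550427}{6990312}$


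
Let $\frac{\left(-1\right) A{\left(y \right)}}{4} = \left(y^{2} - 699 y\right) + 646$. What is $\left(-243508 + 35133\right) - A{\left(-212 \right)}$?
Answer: $566737$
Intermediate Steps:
$A{\left(y \right)} = -2584 - 4 y^{2} + 2796 y$ ($A{\left(y \right)} = - 4 \left(\left(y^{2} - 699 y\right) + 646\right) = - 4 \left(646 + y^{2} - 699 y\right) = -2584 - 4 y^{2} + 2796 y$)
$\left(-243508 + 35133\right) - A{\left(-212 \right)} = \left(-243508 + 35133\right) - \left(-2584 - 4 \left(-212\right)^{2} + 2796 \left(-212\right)\right) = -208375 - \left(-2584 - 179776 - 592752\right) = -208375 - -775112 = -208375 + 775112 = 566737$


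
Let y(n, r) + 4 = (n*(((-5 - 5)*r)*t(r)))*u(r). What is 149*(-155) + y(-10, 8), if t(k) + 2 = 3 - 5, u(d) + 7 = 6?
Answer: -19899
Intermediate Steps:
u(d) = -1 (u(d) = -7 + 6 = -1)
t(k) = -4 (t(k) = -2 + (3 - 5) = -2 - 2 = -4)
y(n, r) = -4 - 40*n*r (y(n, r) = -4 + (n*(((-5 - 5)*r)*(-4)))*(-1) = -4 + (n*(-10*r*(-4)))*(-1) = -4 + (n*(40*r))*(-1) = -4 + (40*n*r)*(-1) = -4 - 40*n*r)
149*(-155) + y(-10, 8) = 149*(-155) + (-4 - 40*(-10)*8) = -23095 + (-4 + 3200) = -23095 + 3196 = -19899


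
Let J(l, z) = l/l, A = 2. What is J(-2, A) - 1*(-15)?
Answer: 16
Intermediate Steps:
J(l, z) = 1
J(-2, A) - 1*(-15) = 1 - 1*(-15) = 1 + 15 = 16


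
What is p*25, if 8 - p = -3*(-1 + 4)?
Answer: 425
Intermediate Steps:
p = 17 (p = 8 - (-3)*(-1 + 4) = 8 - (-3)*3 = 8 - 1*(-9) = 8 + 9 = 17)
p*25 = 17*25 = 425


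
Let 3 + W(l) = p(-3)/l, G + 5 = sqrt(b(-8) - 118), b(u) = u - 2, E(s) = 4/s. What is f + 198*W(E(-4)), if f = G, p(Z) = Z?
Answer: -5 + 8*I*sqrt(2) ≈ -5.0 + 11.314*I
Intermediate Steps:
b(u) = -2 + u (b(u) = u - 1*2 = u - 2 = -2 + u)
G = -5 + 8*I*sqrt(2) (G = -5 + sqrt((-2 - 8) - 118) = -5 + sqrt(-10 - 118) = -5 + sqrt(-128) = -5 + 8*I*sqrt(2) ≈ -5.0 + 11.314*I)
W(l) = -3 - 3/l
f = -5 + 8*I*sqrt(2) ≈ -5.0 + 11.314*I
f + 198*W(E(-4)) = (-5 + 8*I*sqrt(2)) + 198*(-3 - 3/(4/(-4))) = (-5 + 8*I*sqrt(2)) + 198*(-3 - 3/(4*(-1/4))) = (-5 + 8*I*sqrt(2)) + 198*(-3 - 3/(-1)) = (-5 + 8*I*sqrt(2)) + 198*(-3 - 3*(-1)) = (-5 + 8*I*sqrt(2)) + 198*(-3 + 3) = (-5 + 8*I*sqrt(2)) + 198*0 = (-5 + 8*I*sqrt(2)) + 0 = -5 + 8*I*sqrt(2)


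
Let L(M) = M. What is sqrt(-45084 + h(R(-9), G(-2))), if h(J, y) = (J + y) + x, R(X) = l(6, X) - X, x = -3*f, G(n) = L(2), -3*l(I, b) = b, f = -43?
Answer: I*sqrt(44941) ≈ 211.99*I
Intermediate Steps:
l(I, b) = -b/3
G(n) = 2
x = 129 (x = -3*(-43) = 129)
R(X) = -4*X/3 (R(X) = -X/3 - X = -4*X/3)
h(J, y) = 129 + J + y (h(J, y) = (J + y) + 129 = 129 + J + y)
sqrt(-45084 + h(R(-9), G(-2))) = sqrt(-45084 + (129 - 4/3*(-9) + 2)) = sqrt(-45084 + (129 + 12 + 2)) = sqrt(-45084 + 143) = sqrt(-44941) = I*sqrt(44941)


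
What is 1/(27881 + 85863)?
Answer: 1/113744 ≈ 8.7917e-6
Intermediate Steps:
1/(27881 + 85863) = 1/113744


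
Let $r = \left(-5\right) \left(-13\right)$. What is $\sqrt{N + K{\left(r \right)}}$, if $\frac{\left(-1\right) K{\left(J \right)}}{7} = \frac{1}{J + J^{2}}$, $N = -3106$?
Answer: $\frac{i \sqrt{57163164630}}{4290} \approx 55.732 i$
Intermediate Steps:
$r = 65$
$K{\left(J \right)} = - \frac{7}{J + J^{2}}$
$\sqrt{N + K{\left(r \right)}} = \sqrt{-3106 - \frac{7}{65 \left(1 + 65\right)}} = \sqrt{-3106 - \frac{7}{65 \cdot 66}} = \sqrt{-3106 - \frac{7}{65} \cdot \frac{1}{66}} = \sqrt{-3106 - \frac{7}{4290}} = \sqrt{- \frac{13324747}{4290}} = \frac{i \sqrt{57163164630}}{4290}$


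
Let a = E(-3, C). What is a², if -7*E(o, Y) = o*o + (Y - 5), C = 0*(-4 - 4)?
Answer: 16/49 ≈ 0.32653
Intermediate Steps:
C = 0 (C = 0*(-8) = 0)
E(o, Y) = 5/7 - Y/7 - o²/7 (E(o, Y) = -(o*o + (Y - 5))/7 = -(o² + (-5 + Y))/7 = -(-5 + Y + o²)/7 = 5/7 - Y/7 - o²/7)
a = -4/7 (a = 5/7 - ⅐*0 - ⅐*(-3)² = 5/7 + 0 - ⅐*9 = 5/7 + 0 - 9/7 = -4/7 ≈ -0.57143)
a² = (-4/7)² = 16/49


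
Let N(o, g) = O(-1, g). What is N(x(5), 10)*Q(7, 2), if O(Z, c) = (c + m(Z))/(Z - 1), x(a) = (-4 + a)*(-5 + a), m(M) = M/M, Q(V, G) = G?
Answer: -11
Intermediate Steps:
m(M) = 1
x(a) = (-5 + a)*(-4 + a)
O(Z, c) = (1 + c)/(-1 + Z) (O(Z, c) = (c + 1)/(Z - 1) = (1 + c)/(-1 + Z))
N(o, g) = -½ - g/2 (N(o, g) = (1 + g)/(-1 - 1) = (1 + g)/(-2) = -(1 + g)/2 = -½ - g/2)
N(x(5), 10)*Q(7, 2) = (-½ - ½*10)*2 = (-½ - 5)*2 = -11/2*2 = -11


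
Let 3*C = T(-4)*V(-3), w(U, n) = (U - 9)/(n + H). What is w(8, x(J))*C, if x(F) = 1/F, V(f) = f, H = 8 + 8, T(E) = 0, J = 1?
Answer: 0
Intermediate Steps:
H = 16
w(U, n) = (-9 + U)/(16 + n) (w(U, n) = (U - 9)/(n + 16) = (-9 + U)/(16 + n))
C = 0 (C = (0*(-3))/3 = (⅓)*0 = 0)
w(8, x(J))*C = ((-9 + 8)/(16 + 1/1))*0 = (-1/(16 + 1))*0 = (-1/17)*0 = ((1/17)*(-1))*0 = -1/17*0 = 0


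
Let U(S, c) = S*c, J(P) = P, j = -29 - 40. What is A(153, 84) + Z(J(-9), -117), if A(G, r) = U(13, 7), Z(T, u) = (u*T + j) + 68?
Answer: 1143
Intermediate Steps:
j = -69
Z(T, u) = -1 + T*u (Z(T, u) = (u*T - 69) + 68 = (T*u - 69) + 68 = (-69 + T*u) + 68 = -1 + T*u)
A(G, r) = 91 (A(G, r) = 13*7 = 91)
A(153, 84) + Z(J(-9), -117) = 91 + (-1 - 9*(-117)) = 91 + (-1 + 1053) = 91 + 1052 = 1143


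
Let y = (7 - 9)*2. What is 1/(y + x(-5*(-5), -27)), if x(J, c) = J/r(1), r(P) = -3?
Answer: -3/37 ≈ -0.081081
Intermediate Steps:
y = -4 (y = -2*2 = -4)
x(J, c) = -J/3 (x(J, c) = J/(-3) = J*(-1/3) = -J/3)
1/(y + x(-5*(-5), -27)) = 1/(-4 - (-5)*(-5)/3) = 1/(-4 - 1/3*25) = 1/(-4 - 25/3) = 1/(-37/3) = -3/37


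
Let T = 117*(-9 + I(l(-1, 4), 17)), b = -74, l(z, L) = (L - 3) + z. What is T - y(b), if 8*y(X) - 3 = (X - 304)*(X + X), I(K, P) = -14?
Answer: -77475/8 ≈ -9684.4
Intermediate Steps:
l(z, L) = -3 + L + z (l(z, L) = (-3 + L) + z = -3 + L + z)
T = -2691 (T = 117*(-9 - 14) = 117*(-23) = -2691)
y(X) = 3/8 + X*(-304 + X)/4 (y(X) = 3/8 + ((X - 304)*(X + X))/8 = 3/8 + ((-304 + X)*(2*X))/8 = 3/8 + (2*X*(-304 + X))/8 = 3/8 + X*(-304 + X)/4)
T - y(b) = -2691 - (3/8 - 76*(-74) + (¼)*(-74)²) = -2691 - (3/8 + 5624 + (¼)*5476) = -2691 - (3/8 + 5624 + 1369) = -2691 - 1*55947/8 = -2691 - 55947/8 = -77475/8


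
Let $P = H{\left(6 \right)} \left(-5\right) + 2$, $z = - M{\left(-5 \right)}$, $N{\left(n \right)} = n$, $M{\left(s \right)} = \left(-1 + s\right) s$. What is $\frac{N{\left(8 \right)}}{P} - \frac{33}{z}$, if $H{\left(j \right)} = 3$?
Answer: $\frac{63}{130} \approx 0.48462$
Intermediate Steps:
$M{\left(s \right)} = s \left(-1 + s\right)$
$z = -30$ ($z = - \left(-5\right) \left(-1 - 5\right) = - \left(-5\right) \left(-6\right) = \left(-1\right) 30 = -30$)
$P = -13$ ($P = 3 \left(-5\right) + 2 = -15 + 2 = -13$)
$\frac{N{\left(8 \right)}}{P} - \frac{33}{z} = \frac{8}{-13} - \frac{33}{-30} = 8 \left(- \frac{1}{13}\right) - - \frac{11}{10} = - \frac{8}{13} + \frac{11}{10} = \frac{63}{130}$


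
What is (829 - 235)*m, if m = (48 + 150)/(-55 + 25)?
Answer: -19602/5 ≈ -3920.4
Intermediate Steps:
m = -33/5 (m = 198/(-30) = 198*(-1/30) = -33/5 ≈ -6.6000)
(829 - 235)*m = (829 - 235)*(-33/5) = 594*(-33/5) = -19602/5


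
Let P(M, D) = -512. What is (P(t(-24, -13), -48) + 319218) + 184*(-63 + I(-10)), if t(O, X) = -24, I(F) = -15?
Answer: 304354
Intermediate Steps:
(P(t(-24, -13), -48) + 319218) + 184*(-63 + I(-10)) = (-512 + 319218) + 184*(-63 - 15) = 318706 + 184*(-78) = 318706 - 14352 = 304354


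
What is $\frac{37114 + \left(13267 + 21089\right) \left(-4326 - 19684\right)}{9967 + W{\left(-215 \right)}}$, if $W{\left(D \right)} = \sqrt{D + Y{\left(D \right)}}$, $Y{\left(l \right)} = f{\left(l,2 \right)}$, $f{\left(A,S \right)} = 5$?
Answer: $- \frac{8221284395282}{99341299} + \frac{824850446 i \sqrt{210}}{99341299} \approx -82758.0 + 120.32 i$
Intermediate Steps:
$Y{\left(l \right)} = 5$
$W{\left(D \right)} = \sqrt{5 + D}$ ($W{\left(D \right)} = \sqrt{D + 5} = \sqrt{5 + D}$)
$\frac{37114 + \left(13267 + 21089\right) \left(-4326 - 19684\right)}{9967 + W{\left(-215 \right)}} = \frac{37114 + \left(13267 + 21089\right) \left(-4326 - 19684\right)}{9967 + \sqrt{5 - 215}} = \frac{37114 + 34356 \left(-24010\right)}{9967 + \sqrt{-210}} = \frac{37114 - 824887560}{9967 + i \sqrt{210}} = - \frac{824850446}{9967 + i \sqrt{210}}$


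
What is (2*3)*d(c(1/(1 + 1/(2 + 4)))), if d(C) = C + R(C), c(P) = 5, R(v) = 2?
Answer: 42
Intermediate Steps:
d(C) = 2 + C (d(C) = C + 2 = 2 + C)
(2*3)*d(c(1/(1 + 1/(2 + 4)))) = (2*3)*(2 + 5) = 6*7 = 42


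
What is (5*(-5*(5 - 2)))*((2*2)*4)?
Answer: -1200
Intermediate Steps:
(5*(-5*(5 - 2)))*((2*2)*4) = (5*(-5*3))*(4*4) = (5*(-15))*16 = -75*16 = -1200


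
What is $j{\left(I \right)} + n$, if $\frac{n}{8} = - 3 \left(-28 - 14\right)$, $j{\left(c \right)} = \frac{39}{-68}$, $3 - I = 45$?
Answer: $\frac{68505}{68} \approx 1007.4$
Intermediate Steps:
$I = -42$ ($I = 3 - 45 = -42$)
$j{\left(c \right)} = - \frac{39}{68}$ ($j{\left(c \right)} = 39 \left(- \frac{1}{68}\right) = - \frac{39}{68}$)
$n = 1008$ ($n = 8 \left(- 3 \left(-28 - 14\right)\right) = 8 \left(\left(-3\right) \left(-42\right)\right) = 8 \cdot 126 = 1008$)
$j{\left(I \right)} + n = - \frac{39}{68} + 1008 = \frac{68505}{68}$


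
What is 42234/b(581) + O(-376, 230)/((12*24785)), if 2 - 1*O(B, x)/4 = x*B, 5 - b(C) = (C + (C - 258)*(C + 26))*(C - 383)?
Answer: 3364045960432/2895020178405 ≈ 1.1620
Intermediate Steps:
b(C) = 5 - (-383 + C)*(C + (-258 + C)*(26 + C)) (b(C) = 5 - (C + (C - 258)*(C + 26))*(C - 383) = 5 - (C + (-258 + C)*(26 + C))*(-383 + C) = 5 - (-383 + C)*(C + (-258 + C)*(26 + C)))
O(B, x) = 8 - 4*B*x (O(B, x) = 8 - 4*x*B = 8 - 4*B*x)
42234/b(581) + O(-376, 230)/((12*24785)) = 42234/(-2569159 - 1*581³ - 81765*581 + 614*581²) + (8 - 4*(-376)*230)/((12*24785)) = 42234/(-2569159 - 1*196122941 - 47505465 + 614*337561) + (8 + 345920)/297420 = 42234/(-2569159 - 196122941 - 47505465 + 207262454) + 345928*(1/297420) = 42234/(-38935111) + 86482/74355 = 42234*(-1/38935111) + 86482/74355 = -42234/38935111 + 86482/74355 = 3364045960432/2895020178405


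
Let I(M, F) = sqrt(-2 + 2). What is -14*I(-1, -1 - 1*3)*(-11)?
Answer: 0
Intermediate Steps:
I(M, F) = 0 (I(M, F) = sqrt(0) = 0)
-14*I(-1, -1 - 1*3)*(-11) = -14*0*(-11) = 0*(-11) = 0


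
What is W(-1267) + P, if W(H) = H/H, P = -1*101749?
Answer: -101748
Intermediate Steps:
P = -101749
W(H) = 1
W(-1267) + P = 1 - 101749 = -101748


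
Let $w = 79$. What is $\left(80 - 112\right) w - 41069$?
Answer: $-43597$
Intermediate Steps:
$\left(80 - 112\right) w - 41069 = \left(80 - 112\right) 79 - 41069 = \left(-32\right) 79 - 41069 = -2528 - 41069 = -43597$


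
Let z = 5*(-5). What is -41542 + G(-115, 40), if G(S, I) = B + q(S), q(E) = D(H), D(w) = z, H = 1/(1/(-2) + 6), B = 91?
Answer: -41476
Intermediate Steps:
H = 2/11 (H = 1/(-½ + 6) = 1/(11/2) = 2/11 ≈ 0.18182)
z = -25
D(w) = -25
q(E) = -25
G(S, I) = 66 (G(S, I) = 91 - 25 = 66)
-41542 + G(-115, 40) = -41542 + 66 = -41476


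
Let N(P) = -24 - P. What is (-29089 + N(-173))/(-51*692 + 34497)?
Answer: 5788/159 ≈ 36.403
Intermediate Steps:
(-29089 + N(-173))/(-51*692 + 34497) = (-29089 + (-24 - 1*(-173)))/(-51*692 + 34497) = (-29089 + (-24 + 173))/(-35292 + 34497) = (-29089 + 149)/(-795) = -28940*(-1/795) = 5788/159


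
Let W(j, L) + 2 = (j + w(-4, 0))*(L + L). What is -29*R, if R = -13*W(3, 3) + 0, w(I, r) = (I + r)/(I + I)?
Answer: 7163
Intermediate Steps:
w(I, r) = (I + r)/(2*I) (w(I, r) = (I + r)/((2*I)) = (I + r)*(1/(2*I)) = (I + r)/(2*I))
W(j, L) = -2 + 2*L*(1/2 + j) (W(j, L) = -2 + (j + (1/2)*(-4 + 0)/(-4))*(L + L) = -2 + (j + (1/2)*(-1/4)*(-4))*(2*L) = -2 + (j + 1/2)*(2*L) = -2 + (1/2 + j)*(2*L) = -2 + 2*L*(1/2 + j))
R = -247 (R = -13*(-2 + 3 + 2*3*3) + 0 = -13*(-2 + 3 + 18) + 0 = -13*19 + 0 = -247 + 0 = -247)
-29*R = -29*(-247) = 7163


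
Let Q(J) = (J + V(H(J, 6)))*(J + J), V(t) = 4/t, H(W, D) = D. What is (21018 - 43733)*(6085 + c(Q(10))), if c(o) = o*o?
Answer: -10548050975/9 ≈ -1.1720e+9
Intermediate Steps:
Q(J) = 2*J*(⅔ + J) (Q(J) = (J + 4/6)*(J + J) = (J + 4*(⅙))*(2*J) = (J + ⅔)*(2*J) = (⅔ + J)*(2*J) = 2*J*(⅔ + J))
c(o) = o²
(21018 - 43733)*(6085 + c(Q(10))) = (21018 - 43733)*(6085 + ((⅔)*10*(2 + 3*10))²) = -22715*(6085 + ((⅔)*10*(2 + 30))²) = -22715*(6085 + ((⅔)*10*32)²) = -22715*(6085 + (640/3)²) = -22715*(6085 + 409600/9) = -22715*464365/9 = -10548050975/9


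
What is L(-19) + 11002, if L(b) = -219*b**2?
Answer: -68057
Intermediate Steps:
L(-19) + 11002 = -219*(-19)**2 + 11002 = -219*361 + 11002 = -79059 + 11002 = -68057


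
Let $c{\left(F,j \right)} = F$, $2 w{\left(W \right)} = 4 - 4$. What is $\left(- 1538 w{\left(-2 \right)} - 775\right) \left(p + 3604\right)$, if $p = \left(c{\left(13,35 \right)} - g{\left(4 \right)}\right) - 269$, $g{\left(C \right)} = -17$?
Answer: $-2607875$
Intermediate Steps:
$w{\left(W \right)} = 0$ ($w{\left(W \right)} = \frac{4 - 4}{2} = \frac{1}{2} \cdot 0 = 0$)
$p = -239$ ($p = \left(13 - -17\right) - 269 = \left(13 + 17\right) - 269 = 30 - 269 = -239$)
$\left(- 1538 w{\left(-2 \right)} - 775\right) \left(p + 3604\right) = \left(\left(-1538\right) 0 - 775\right) \left(-239 + 3604\right) = \left(0 - 775\right) 3365 = \left(-775\right) 3365 = -2607875$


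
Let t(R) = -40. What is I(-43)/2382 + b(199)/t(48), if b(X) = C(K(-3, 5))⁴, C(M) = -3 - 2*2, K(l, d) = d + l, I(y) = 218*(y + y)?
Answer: -3234551/47640 ≈ -67.896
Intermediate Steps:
I(y) = 436*y (I(y) = 218*(2*y) = 436*y)
C(M) = -7 (C(M) = -3 - 4 = -7)
b(X) = 2401 (b(X) = (-7)⁴ = 2401)
I(-43)/2382 + b(199)/t(48) = (436*(-43))/2382 + 2401/(-40) = -18748*1/2382 + 2401*(-1/40) = -9374/1191 - 2401/40 = -3234551/47640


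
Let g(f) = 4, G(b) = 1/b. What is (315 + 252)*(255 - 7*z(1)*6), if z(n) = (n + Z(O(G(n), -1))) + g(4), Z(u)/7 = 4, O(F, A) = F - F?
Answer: -641277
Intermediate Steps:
O(F, A) = 0
Z(u) = 28 (Z(u) = 7*4 = 28)
z(n) = 32 + n (z(n) = (n + 28) + 4 = (28 + n) + 4 = 32 + n)
(315 + 252)*(255 - 7*z(1)*6) = (315 + 252)*(255 - 7*(32 + 1)*6) = 567*(255 - 7*33*6) = 567*(255 - 231*6) = 567*(255 - 1386) = 567*(-1131) = -641277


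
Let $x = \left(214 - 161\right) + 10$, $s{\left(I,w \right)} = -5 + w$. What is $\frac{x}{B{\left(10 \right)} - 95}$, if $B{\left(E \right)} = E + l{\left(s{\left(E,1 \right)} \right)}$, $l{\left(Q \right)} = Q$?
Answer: $- \frac{63}{89} \approx -0.70786$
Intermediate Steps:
$x = 63$ ($x = 53 + 10 = 63$)
$B{\left(E \right)} = -4 + E$ ($B{\left(E \right)} = E + \left(-5 + 1\right) = E - 4 = -4 + E$)
$\frac{x}{B{\left(10 \right)} - 95} = \frac{63}{\left(-4 + 10\right) - 95} = \frac{63}{6 - 95} = \frac{63}{-89} = 63 \left(- \frac{1}{89}\right) = - \frac{63}{89}$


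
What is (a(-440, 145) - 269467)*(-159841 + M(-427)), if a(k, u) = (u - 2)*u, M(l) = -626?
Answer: 39913277844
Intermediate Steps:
a(k, u) = u*(-2 + u) (a(k, u) = (-2 + u)*u = u*(-2 + u))
(a(-440, 145) - 269467)*(-159841 + M(-427)) = (145*(-2 + 145) - 269467)*(-159841 - 626) = (145*143 - 269467)*(-160467) = (20735 - 269467)*(-160467) = -248732*(-160467) = 39913277844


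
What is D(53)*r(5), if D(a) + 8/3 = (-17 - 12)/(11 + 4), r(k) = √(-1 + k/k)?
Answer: 0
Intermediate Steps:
r(k) = 0 (r(k) = √(-1 + 1) = √0 = 0)
D(a) = -23/5 (D(a) = -8/3 + (-17 - 12)/(11 + 4) = -8/3 - 29/15 = -23/5)
D(53)*r(5) = -23/5*0 = 0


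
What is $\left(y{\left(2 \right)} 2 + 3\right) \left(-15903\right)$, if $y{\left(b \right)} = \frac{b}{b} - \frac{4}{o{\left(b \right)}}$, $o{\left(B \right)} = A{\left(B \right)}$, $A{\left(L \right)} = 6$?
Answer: $-58311$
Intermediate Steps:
$o{\left(B \right)} = 6$
$y{\left(b \right)} = \frac{1}{3}$ ($y{\left(b \right)} = \frac{b}{b} - \frac{4}{6} = 1 - \frac{2}{3} = \frac{1}{3}$)
$\left(y{\left(2 \right)} 2 + 3\right) \left(-15903\right) = \left(\frac{1}{3} \cdot 2 + 3\right) \left(-15903\right) = \left(\frac{2}{3} + 3\right) \left(-15903\right) = \frac{11}{3} \left(-15903\right) = -58311$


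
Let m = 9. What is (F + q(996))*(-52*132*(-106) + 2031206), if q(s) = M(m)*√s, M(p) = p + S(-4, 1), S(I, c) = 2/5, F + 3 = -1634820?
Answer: -4510133344170 + 51865252*√249 ≈ -4.5093e+12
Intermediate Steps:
F = -1634823 (F = -3 - 1634820 = -1634823)
S(I, c) = ⅖ (S(I, c) = 2*(⅕) = ⅖)
M(p) = ⅖ + p (M(p) = p + ⅖ = ⅖ + p)
q(s) = 47*√s/5 (q(s) = (⅖ + 9)*√s = 47*√s/5)
(F + q(996))*(-52*132*(-106) + 2031206) = (-1634823 + 47*√996/5)*(-52*132*(-106) + 2031206) = (-1634823 + 47*(2*√249)/5)*(-6864*(-106) + 2031206) = (-1634823 + 94*√249/5)*(727584 + 2031206) = (-1634823 + 94*√249/5)*2758790 = -4510133344170 + 51865252*√249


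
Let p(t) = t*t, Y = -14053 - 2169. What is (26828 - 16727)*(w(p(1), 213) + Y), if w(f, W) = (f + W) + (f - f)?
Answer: -161696808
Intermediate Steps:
Y = -16222
p(t) = t**2
w(f, W) = W + f (w(f, W) = (W + f) + 0 = W + f)
(26828 - 16727)*(w(p(1), 213) + Y) = (26828 - 16727)*((213 + 1**2) - 16222) = 10101*((213 + 1) - 16222) = 10101*(214 - 16222) = 10101*(-16008) = -161696808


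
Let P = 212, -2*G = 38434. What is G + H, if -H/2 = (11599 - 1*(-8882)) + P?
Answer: -60603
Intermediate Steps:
G = -19217 (G = -1/2*38434 = -19217)
H = -41386 (H = -2*((11599 - 1*(-8882)) + 212) = -2*((11599 + 8882) + 212) = -2*(20481 + 212) = -2*20693 = -41386)
G + H = -19217 - 41386 = -60603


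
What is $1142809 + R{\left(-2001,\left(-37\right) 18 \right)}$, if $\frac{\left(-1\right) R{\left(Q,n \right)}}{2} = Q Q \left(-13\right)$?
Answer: $105246835$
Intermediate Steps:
$R{\left(Q,n \right)} = 26 Q^{2}$ ($R{\left(Q,n \right)} = - 2 Q Q \left(-13\right) = - 2 Q^{2} \left(-13\right) = - 2 \left(- 13 Q^{2}\right) = 26 Q^{2}$)
$1142809 + R{\left(-2001,\left(-37\right) 18 \right)} = 1142809 + 26 \left(-2001\right)^{2} = 1142809 + 26 \cdot 4004001 = 1142809 + 104104026 = 105246835$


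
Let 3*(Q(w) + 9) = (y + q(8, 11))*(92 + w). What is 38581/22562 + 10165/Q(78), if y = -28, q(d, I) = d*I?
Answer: 360170901/76507742 ≈ 4.7076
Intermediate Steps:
q(d, I) = I*d
Q(w) = 1831 + 20*w (Q(w) = -9 + ((-28 + 11*8)*(92 + w))/3 = -9 + ((-28 + 88)*(92 + w))/3 = -9 + (60*(92 + w))/3 = -9 + (5520 + 60*w)/3 = -9 + (1840 + 20*w) = 1831 + 20*w)
38581/22562 + 10165/Q(78) = 38581/22562 + 10165/(1831 + 20*78) = 38581*(1/22562) + 10165/(1831 + 1560) = 38581/22562 + 10165/3391 = 360170901/76507742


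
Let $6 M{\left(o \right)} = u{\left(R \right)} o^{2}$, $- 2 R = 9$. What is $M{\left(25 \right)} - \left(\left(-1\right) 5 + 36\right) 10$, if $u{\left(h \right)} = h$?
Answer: $- \frac{3115}{4} \approx -778.75$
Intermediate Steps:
$R = - \frac{9}{2}$ ($R = \left(- \frac{1}{2}\right) 9 = - \frac{9}{2} \approx -4.5$)
$M{\left(o \right)} = - \frac{3 o^{2}}{4}$ ($M{\left(o \right)} = \frac{\left(- \frac{9}{2}\right) o^{2}}{6} = - \frac{3 o^{2}}{4}$)
$M{\left(25 \right)} - \left(\left(-1\right) 5 + 36\right) 10 = - \frac{3 \cdot 25^{2}}{4} - \left(\left(-1\right) 5 + 36\right) 10 = \left(- \frac{3}{4}\right) 625 - \left(-5 + 36\right) 10 = - \frac{1875}{4} - 31 \cdot 10 = - \frac{1875}{4} - 310 = - \frac{3115}{4}$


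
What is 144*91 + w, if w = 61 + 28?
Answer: 13193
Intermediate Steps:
w = 89
144*91 + w = 144*91 + 89 = 13104 + 89 = 13193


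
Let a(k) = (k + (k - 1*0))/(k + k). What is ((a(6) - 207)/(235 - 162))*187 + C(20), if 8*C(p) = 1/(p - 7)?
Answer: -4006215/7592 ≈ -527.69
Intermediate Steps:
a(k) = 1 (a(k) = (k + (k + 0))/((2*k)) = (k + k)*(1/(2*k)) = (2*k)*(1/(2*k)) = 1)
C(p) = 1/(8*(-7 + p)) (C(p) = 1/(8*(p - 7)) = 1/(8*(-7 + p)))
((a(6) - 207)/(235 - 162))*187 + C(20) = ((1 - 207)/(235 - 162))*187 + 1/(8*(-7 + 20)) = -206/73*187 + (1/8)/13 = -206*1/73*187 + (1/8)*(1/13) = -206/73*187 + 1/104 = -38522/73 + 1/104 = -4006215/7592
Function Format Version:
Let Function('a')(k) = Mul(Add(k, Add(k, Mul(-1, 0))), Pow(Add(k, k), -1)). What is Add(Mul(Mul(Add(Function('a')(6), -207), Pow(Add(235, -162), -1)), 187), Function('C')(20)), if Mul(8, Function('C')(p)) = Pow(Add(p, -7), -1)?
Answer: Rational(-4006215, 7592) ≈ -527.69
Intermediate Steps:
Function('a')(k) = 1 (Function('a')(k) = Mul(Add(k, Add(k, 0)), Pow(Mul(2, k), -1)) = Mul(Add(k, k), Mul(Rational(1, 2), Pow(k, -1))) = Mul(Mul(2, k), Mul(Rational(1, 2), Pow(k, -1))) = 1)
Function('C')(p) = Mul(Rational(1, 8), Pow(Add(-7, p), -1)) (Function('C')(p) = Mul(Rational(1, 8), Pow(Add(p, -7), -1)) = Mul(Rational(1, 8), Pow(Add(-7, p), -1)))
Add(Mul(Mul(Add(Function('a')(6), -207), Pow(Add(235, -162), -1)), 187), Function('C')(20)) = Add(Mul(Mul(Add(1, -207), Pow(Add(235, -162), -1)), 187), Mul(Rational(1, 8), Pow(Add(-7, 20), -1))) = Add(Mul(Mul(-206, Pow(73, -1)), 187), Mul(Rational(1, 8), Pow(13, -1))) = Add(Mul(Mul(-206, Rational(1, 73)), 187), Mul(Rational(1, 8), Rational(1, 13))) = Add(Mul(Rational(-206, 73), 187), Rational(1, 104)) = Add(Rational(-38522, 73), Rational(1, 104)) = Rational(-4006215, 7592)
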